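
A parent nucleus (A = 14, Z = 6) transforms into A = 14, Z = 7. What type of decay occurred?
ΔA = 0, ΔZ = +1 ⇒ beta-minus decay (β⁻)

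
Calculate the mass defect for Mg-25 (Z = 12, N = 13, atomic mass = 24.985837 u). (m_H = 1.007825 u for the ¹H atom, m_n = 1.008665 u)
Δm = Z·m_H + N·m_n − M = 0.2207 u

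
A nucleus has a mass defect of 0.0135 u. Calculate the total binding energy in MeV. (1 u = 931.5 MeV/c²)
B.E. = Δm × 931.5 = 12.58 MeV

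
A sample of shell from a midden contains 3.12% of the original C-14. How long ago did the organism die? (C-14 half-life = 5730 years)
Age = t½ × log₂(1/ratio) = 28660 years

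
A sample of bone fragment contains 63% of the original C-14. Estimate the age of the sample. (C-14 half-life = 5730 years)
Age = t½ × log₂(1/ratio) = 3819 years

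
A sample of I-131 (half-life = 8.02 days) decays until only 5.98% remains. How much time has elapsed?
t = t½ × log₂(N₀/N) = 32.59 days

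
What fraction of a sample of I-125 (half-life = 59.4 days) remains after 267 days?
N/N₀ = (1/2)^(t/t½) = 0.04435 = 4.43%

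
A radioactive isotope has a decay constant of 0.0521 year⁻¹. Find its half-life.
t½ = ln(2)/λ = 13.3 years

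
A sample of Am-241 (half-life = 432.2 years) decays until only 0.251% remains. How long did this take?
t = t½ × log₂(N₀/N) = 3733 years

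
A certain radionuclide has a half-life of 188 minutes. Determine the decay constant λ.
λ = ln(2)/t½ = 0.003687 minute⁻¹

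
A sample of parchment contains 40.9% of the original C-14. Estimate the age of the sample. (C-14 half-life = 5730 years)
Age = t½ × log₂(1/ratio) = 7391 years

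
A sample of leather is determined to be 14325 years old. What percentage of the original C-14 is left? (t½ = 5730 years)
N/N₀ = (1/2)^(t/t½) = 0.1768 = 17.7%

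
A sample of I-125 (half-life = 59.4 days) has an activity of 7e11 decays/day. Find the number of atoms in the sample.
N = A/λ = 5.999e13 atoms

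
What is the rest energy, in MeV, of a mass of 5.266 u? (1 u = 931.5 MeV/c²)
E = mc² = 4905 MeV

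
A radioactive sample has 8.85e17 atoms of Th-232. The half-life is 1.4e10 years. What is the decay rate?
A = λN = 4.382e7 decays/year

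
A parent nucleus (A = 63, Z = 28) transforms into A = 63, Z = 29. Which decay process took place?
ΔA = 0, ΔZ = +1 ⇒ beta-minus decay (β⁻)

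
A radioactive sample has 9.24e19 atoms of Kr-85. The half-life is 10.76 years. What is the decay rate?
A = λN = 5.952e18 decays/year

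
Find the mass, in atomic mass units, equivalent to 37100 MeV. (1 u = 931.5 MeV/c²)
m = E/c² = 39.83 u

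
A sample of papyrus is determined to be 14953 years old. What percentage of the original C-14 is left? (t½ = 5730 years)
N/N₀ = (1/2)^(t/t½) = 0.1638 = 16.4%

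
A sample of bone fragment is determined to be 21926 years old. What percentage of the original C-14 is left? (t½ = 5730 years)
N/N₀ = (1/2)^(t/t½) = 0.07049 = 7.05%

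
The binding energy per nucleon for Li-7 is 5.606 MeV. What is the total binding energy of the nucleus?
B.E. = 5.606 × 7 = 39.24 MeV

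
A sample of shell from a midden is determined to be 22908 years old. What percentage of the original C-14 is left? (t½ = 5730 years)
N/N₀ = (1/2)^(t/t½) = 0.06259 = 6.26%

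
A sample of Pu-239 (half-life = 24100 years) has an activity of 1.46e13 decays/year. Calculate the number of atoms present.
N = A/λ = 5.076e17 atoms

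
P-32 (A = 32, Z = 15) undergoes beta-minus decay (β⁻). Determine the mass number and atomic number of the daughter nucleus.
Daughter: A = 32, Z = 16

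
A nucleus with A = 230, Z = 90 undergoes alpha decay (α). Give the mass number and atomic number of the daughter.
Daughter: A = 226, Z = 88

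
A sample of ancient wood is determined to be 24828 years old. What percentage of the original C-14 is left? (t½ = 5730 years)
N/N₀ = (1/2)^(t/t½) = 0.04962 = 4.96%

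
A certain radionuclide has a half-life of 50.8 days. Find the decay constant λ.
λ = ln(2)/t½ = 0.01364 day⁻¹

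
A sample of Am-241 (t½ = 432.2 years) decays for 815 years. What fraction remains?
N/N₀ = (1/2)^(t/t½) = 0.2706 = 27.1%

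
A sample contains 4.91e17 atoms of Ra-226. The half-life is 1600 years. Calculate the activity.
A = λN = 2.127e14 decays/year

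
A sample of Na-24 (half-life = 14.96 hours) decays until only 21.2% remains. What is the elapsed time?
t = t½ × log₂(N₀/N) = 33.48 hours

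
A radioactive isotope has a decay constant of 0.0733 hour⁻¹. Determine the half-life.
t½ = ln(2)/λ = 9.456 hours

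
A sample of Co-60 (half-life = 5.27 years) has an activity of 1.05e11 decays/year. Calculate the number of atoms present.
N = A/λ = 7.983e11 atoms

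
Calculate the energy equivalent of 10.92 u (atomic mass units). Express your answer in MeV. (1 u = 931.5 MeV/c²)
E = mc² = 10170 MeV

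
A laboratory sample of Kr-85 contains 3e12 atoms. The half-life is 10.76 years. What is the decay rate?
A = λN = 1.933e11 decays/year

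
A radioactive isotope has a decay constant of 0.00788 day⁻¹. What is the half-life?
t½ = ln(2)/λ = 87.96 days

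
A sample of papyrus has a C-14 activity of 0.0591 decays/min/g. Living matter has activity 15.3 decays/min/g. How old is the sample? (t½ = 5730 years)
Age = t½ × log₂(A₀/A) = 45930 years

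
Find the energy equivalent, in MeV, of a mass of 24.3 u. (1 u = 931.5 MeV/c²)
E = mc² = 22640 MeV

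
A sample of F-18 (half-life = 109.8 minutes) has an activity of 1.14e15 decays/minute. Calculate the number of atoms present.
N = A/λ = 1.806e17 atoms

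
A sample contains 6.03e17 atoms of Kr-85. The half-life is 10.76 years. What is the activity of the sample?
A = λN = 3.884e16 decays/year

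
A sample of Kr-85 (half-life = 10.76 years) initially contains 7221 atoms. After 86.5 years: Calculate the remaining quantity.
N = N₀(1/2)^(t/t½) = 27.45 atoms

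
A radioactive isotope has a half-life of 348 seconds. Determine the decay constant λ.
λ = ln(2)/t½ = 0.001992 second⁻¹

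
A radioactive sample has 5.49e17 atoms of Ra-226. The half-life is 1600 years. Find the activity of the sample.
A = λN = 2.378e14 decays/year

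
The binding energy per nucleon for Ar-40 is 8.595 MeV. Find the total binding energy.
B.E. = 8.595 × 40 = 343.8 MeV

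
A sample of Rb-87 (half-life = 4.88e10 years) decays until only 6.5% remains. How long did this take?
t = t½ × log₂(N₀/N) = 1.924e11 years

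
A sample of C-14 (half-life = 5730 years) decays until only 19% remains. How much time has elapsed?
t = t½ × log₂(N₀/N) = 13730 years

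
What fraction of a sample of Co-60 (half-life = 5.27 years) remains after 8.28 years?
N/N₀ = (1/2)^(t/t½) = 0.3365 = 33.7%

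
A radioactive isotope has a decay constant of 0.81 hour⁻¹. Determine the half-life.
t½ = ln(2)/λ = 0.8557 hours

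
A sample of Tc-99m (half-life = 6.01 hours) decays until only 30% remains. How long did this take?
t = t½ × log₂(N₀/N) = 10.44 hours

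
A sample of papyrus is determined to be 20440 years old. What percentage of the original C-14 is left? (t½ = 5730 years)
N/N₀ = (1/2)^(t/t½) = 0.08437 = 8.44%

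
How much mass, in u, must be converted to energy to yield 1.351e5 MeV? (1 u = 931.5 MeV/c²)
m = E/c² = 145 u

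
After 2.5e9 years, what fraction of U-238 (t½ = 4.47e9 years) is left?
N/N₀ = (1/2)^(t/t½) = 0.6786 = 67.9%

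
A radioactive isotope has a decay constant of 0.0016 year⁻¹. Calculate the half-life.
t½ = ln(2)/λ = 433.2 years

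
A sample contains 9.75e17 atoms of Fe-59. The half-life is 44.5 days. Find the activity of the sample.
A = λN = 1.519e16 decays/day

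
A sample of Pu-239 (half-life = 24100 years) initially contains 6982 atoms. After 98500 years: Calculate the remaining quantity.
N = N₀(1/2)^(t/t½) = 410.8 atoms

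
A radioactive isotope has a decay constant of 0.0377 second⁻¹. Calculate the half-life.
t½ = ln(2)/λ = 18.39 seconds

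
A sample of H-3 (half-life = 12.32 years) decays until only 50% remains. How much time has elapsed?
t = t½ × log₂(N₀/N) = 12.32 years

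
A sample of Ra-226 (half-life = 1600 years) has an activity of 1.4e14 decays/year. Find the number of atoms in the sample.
N = A/λ = 3.232e17 atoms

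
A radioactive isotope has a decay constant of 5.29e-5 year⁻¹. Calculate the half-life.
t½ = ln(2)/λ = 13100 years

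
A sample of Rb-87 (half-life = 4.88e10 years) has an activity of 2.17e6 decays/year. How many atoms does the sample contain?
N = A/λ = 1.528e17 atoms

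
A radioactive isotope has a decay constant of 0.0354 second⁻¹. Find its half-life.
t½ = ln(2)/λ = 19.58 seconds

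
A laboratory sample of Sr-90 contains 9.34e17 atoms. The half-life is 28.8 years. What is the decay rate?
A = λN = 2.248e16 decays/year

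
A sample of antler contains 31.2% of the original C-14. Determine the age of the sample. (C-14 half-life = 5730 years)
Age = t½ × log₂(1/ratio) = 9629 years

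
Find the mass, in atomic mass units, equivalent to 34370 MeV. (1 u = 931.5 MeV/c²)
m = E/c² = 36.9 u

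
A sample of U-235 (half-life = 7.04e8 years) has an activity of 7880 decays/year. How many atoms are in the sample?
N = A/λ = 8.003e12 atoms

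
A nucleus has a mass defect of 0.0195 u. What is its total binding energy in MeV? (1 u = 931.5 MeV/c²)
B.E. = Δm × 931.5 = 18.16 MeV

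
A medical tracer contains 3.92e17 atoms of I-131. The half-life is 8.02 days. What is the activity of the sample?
A = λN = 3.388e16 decays/day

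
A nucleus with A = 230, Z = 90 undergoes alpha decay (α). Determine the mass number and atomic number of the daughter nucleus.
Daughter: A = 226, Z = 88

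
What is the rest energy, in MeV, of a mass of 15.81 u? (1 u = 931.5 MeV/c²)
E = mc² = 14730 MeV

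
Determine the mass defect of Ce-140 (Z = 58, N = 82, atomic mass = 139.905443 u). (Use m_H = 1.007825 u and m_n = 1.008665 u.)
Δm = Z·m_H + N·m_n − M = 1.259 u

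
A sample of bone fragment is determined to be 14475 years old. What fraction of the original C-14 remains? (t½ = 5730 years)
N/N₀ = (1/2)^(t/t½) = 0.1736 = 17.4%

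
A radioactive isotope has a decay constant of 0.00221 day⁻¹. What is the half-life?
t½ = ln(2)/λ = 313.6 days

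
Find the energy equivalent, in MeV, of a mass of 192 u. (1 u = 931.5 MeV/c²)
E = mc² = 1.788e5 MeV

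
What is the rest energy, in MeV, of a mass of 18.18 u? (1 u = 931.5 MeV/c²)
E = mc² = 16930 MeV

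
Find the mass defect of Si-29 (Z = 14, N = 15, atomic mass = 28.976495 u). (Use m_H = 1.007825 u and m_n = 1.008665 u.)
Δm = Z·m_H + N·m_n − M = 0.263 u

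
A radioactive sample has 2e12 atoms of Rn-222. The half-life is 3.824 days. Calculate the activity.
A = λN = 3.625e11 decays/day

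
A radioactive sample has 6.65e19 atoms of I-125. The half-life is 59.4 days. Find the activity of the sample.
A = λN = 7.76e17 decays/day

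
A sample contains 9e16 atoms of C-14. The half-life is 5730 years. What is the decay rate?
A = λN = 1.089e13 decays/year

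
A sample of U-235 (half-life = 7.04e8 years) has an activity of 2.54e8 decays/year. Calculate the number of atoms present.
N = A/λ = 2.58e17 atoms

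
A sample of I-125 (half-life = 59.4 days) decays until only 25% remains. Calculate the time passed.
t = t½ × log₂(N₀/N) = 118.8 days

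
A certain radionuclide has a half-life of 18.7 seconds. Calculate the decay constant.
λ = ln(2)/t½ = 0.03707 second⁻¹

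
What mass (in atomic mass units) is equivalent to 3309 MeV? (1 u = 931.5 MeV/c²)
m = E/c² = 3.552 u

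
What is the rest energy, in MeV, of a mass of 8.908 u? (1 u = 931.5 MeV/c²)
E = mc² = 8298 MeV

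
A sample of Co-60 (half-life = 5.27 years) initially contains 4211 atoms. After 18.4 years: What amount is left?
N = N₀(1/2)^(t/t½) = 374.4 atoms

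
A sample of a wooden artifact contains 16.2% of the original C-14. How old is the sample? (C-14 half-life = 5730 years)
Age = t½ × log₂(1/ratio) = 15050 years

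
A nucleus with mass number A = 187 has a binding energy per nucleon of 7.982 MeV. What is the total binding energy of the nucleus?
B.E. = 7.982 × 187 = 1493 MeV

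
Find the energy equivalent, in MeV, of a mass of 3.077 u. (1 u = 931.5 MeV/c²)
E = mc² = 2866 MeV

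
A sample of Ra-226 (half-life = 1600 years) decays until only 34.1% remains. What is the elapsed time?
t = t½ × log₂(N₀/N) = 2483 years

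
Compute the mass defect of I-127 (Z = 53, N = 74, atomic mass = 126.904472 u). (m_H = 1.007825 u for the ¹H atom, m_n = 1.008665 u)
Δm = Z·m_H + N·m_n − M = 1.151 u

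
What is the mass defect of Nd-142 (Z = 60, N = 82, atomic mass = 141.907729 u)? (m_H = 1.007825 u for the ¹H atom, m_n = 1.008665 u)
Δm = Z·m_H + N·m_n − M = 1.272 u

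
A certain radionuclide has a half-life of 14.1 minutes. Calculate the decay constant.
λ = ln(2)/t½ = 0.04916 minute⁻¹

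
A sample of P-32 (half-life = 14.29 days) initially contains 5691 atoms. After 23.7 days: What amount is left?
N = N₀(1/2)^(t/t½) = 1803 atoms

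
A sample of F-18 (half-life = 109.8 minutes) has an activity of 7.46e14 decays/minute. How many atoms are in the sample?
N = A/λ = 1.182e17 atoms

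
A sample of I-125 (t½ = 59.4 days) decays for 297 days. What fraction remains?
N/N₀ = (1/2)^(t/t½) = 0.03125 = 3.12%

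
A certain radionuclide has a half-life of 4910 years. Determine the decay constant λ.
λ = ln(2)/t½ = 1.412e-4 year⁻¹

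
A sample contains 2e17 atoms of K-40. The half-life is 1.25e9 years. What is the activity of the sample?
A = λN = 1.109e8 decays/year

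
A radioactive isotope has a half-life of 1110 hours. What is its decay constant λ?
λ = ln(2)/t½ = 6.245e-4 hour⁻¹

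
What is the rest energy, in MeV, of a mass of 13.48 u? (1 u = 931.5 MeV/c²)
E = mc² = 12560 MeV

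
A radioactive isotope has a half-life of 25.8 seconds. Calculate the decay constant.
λ = ln(2)/t½ = 0.02687 second⁻¹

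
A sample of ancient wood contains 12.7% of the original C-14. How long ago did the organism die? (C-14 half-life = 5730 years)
Age = t½ × log₂(1/ratio) = 17060 years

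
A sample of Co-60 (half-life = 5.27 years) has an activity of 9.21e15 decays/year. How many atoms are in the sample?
N = A/λ = 7.002e16 atoms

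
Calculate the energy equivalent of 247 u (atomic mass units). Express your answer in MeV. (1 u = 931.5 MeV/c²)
E = mc² = 2.301e5 MeV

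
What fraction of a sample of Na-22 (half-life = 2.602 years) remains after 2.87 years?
N/N₀ = (1/2)^(t/t½) = 0.4655 = 46.6%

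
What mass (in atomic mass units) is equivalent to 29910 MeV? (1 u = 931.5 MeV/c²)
m = E/c² = 32.11 u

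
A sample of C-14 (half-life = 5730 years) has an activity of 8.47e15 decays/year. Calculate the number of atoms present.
N = A/λ = 7.002e19 atoms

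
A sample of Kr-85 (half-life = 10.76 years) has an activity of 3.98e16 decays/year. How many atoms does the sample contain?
N = A/λ = 6.178e17 atoms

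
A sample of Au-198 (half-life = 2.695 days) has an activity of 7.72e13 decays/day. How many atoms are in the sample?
N = A/λ = 3.002e14 atoms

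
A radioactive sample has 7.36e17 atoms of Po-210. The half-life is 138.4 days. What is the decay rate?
A = λN = 3.686e15 decays/day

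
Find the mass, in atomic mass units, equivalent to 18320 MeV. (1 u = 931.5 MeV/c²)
m = E/c² = 19.67 u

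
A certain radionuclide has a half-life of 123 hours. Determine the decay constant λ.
λ = ln(2)/t½ = 0.005635 hour⁻¹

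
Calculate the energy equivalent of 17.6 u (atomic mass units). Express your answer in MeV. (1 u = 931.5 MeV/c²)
E = mc² = 16390 MeV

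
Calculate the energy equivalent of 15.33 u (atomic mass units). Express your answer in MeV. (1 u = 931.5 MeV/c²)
E = mc² = 14280 MeV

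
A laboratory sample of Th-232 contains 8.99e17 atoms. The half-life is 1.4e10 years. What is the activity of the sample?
A = λN = 4.451e7 decays/year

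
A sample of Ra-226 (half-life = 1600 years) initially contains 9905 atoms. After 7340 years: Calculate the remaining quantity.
N = N₀(1/2)^(t/t½) = 412 atoms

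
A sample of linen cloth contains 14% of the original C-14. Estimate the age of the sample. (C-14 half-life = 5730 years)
Age = t½ × log₂(1/ratio) = 16250 years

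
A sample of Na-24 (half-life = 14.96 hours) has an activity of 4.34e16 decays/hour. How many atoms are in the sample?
N = A/λ = 9.367e17 atoms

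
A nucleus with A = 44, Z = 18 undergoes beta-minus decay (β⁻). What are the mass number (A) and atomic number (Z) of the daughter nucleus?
Daughter: A = 44, Z = 19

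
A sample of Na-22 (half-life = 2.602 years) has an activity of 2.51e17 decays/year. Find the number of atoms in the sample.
N = A/λ = 9.422e17 atoms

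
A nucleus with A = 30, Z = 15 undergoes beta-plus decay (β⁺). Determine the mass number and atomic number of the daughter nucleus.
Daughter: A = 30, Z = 14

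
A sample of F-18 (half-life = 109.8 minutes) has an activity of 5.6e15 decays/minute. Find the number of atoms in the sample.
N = A/λ = 8.871e17 atoms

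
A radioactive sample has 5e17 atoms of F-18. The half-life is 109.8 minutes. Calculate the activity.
A = λN = 3.156e15 decays/minute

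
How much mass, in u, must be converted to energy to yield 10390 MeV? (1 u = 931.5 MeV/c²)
m = E/c² = 11.15 u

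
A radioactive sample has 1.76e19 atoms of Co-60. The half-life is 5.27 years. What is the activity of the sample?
A = λN = 2.315e18 decays/year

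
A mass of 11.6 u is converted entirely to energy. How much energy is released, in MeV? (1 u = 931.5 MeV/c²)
E = mc² = 10810 MeV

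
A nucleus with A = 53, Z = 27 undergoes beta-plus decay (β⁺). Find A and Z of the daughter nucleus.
Daughter: A = 53, Z = 26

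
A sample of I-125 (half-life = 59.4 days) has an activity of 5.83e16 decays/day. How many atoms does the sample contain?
N = A/λ = 4.996e18 atoms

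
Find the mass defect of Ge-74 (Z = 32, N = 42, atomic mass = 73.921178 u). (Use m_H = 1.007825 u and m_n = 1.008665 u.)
Δm = Z·m_H + N·m_n − M = 0.6932 u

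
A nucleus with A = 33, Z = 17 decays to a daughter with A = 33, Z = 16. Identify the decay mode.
ΔA = 0, ΔZ = -1 ⇒ beta-plus decay (β⁺) or electron capture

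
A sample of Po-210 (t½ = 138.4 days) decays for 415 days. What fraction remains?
N/N₀ = (1/2)^(t/t½) = 0.1251 = 12.5%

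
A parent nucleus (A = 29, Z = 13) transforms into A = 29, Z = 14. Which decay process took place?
ΔA = 0, ΔZ = +1 ⇒ beta-minus decay (β⁻)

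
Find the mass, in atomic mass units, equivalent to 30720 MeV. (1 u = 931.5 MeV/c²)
m = E/c² = 32.98 u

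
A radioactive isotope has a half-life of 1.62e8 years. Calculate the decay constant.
λ = ln(2)/t½ = 4.279e-9 year⁻¹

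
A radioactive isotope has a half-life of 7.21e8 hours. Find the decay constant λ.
λ = ln(2)/t½ = 9.614e-10 hour⁻¹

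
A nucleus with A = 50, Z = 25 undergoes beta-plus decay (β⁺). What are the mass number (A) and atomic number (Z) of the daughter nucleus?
Daughter: A = 50, Z = 24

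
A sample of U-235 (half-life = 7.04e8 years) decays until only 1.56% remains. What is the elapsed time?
t = t½ × log₂(N₀/N) = 4.226e9 years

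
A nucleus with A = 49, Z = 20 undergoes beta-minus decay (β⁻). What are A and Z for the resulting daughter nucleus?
Daughter: A = 49, Z = 21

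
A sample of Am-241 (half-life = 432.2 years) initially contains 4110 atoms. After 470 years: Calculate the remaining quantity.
N = N₀(1/2)^(t/t½) = 1934 atoms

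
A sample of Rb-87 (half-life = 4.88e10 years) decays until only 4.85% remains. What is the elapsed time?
t = t½ × log₂(N₀/N) = 2.131e11 years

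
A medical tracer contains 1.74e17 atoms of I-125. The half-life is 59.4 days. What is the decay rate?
A = λN = 2.03e15 decays/day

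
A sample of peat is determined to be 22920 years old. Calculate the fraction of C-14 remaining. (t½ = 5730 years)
N/N₀ = (1/2)^(t/t½) = 0.0625 = 6.25%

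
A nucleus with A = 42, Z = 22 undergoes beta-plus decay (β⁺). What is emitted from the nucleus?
β⁺: positron (e⁺) + neutrino (νₑ)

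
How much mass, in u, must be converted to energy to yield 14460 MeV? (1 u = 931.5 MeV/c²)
m = E/c² = 15.52 u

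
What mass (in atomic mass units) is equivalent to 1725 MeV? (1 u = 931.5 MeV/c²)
m = E/c² = 1.852 u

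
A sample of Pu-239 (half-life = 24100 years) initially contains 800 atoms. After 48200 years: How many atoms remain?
N = N₀(1/2)^(t/t½) = 200 atoms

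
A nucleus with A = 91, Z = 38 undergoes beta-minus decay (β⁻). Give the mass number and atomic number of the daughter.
Daughter: A = 91, Z = 39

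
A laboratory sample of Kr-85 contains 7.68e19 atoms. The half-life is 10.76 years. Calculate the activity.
A = λN = 4.947e18 decays/year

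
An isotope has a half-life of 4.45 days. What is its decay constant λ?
λ = ln(2)/t½ = 0.1558 day⁻¹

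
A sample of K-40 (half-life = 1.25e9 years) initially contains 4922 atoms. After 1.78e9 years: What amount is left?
N = N₀(1/2)^(t/t½) = 1834 atoms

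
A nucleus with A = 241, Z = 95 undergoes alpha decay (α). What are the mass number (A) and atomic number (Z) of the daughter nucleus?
Daughter: A = 237, Z = 93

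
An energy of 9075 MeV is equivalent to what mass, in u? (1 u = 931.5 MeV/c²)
m = E/c² = 9.742 u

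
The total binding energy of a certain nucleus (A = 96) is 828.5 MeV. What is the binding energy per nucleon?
B.E./A = 828.5/96 = 8.63 MeV/nucleon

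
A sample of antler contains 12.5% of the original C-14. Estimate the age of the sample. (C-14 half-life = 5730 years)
Age = t½ × log₂(1/ratio) = 17190 years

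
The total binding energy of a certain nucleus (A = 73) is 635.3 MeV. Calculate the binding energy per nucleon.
B.E./A = 635.3/73 = 8.703 MeV/nucleon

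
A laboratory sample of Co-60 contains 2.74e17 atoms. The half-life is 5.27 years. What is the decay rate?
A = λN = 3.604e16 decays/year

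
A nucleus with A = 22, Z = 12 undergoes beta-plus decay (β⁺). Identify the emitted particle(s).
β⁺: positron (e⁺) + neutrino (νₑ)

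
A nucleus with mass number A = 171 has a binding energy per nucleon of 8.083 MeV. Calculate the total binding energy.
B.E. = 8.083 × 171 = 1382 MeV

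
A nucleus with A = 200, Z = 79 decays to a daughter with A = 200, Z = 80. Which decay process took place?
ΔA = 0, ΔZ = +1 ⇒ beta-minus decay (β⁻)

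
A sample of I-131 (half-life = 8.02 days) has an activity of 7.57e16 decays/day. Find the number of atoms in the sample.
N = A/λ = 8.759e17 atoms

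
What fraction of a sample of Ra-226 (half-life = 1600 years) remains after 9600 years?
N/N₀ = (1/2)^(t/t½) = 0.01562 = 1.56%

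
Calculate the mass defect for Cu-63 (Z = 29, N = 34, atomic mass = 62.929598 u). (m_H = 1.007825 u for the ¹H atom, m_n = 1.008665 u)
Δm = Z·m_H + N·m_n − M = 0.5919 u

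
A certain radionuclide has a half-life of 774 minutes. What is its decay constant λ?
λ = ln(2)/t½ = 8.955e-4 minute⁻¹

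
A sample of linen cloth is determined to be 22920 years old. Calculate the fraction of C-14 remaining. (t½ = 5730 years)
N/N₀ = (1/2)^(t/t½) = 0.0625 = 6.25%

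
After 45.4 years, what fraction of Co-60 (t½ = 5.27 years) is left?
N/N₀ = (1/2)^(t/t½) = 0.002551 = 0.255%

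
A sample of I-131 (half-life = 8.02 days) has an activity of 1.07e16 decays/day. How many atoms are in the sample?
N = A/λ = 1.238e17 atoms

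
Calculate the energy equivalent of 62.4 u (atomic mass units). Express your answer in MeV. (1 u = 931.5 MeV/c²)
E = mc² = 58130 MeV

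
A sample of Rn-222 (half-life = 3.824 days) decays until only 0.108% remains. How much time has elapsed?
t = t½ × log₂(N₀/N) = 37.68 days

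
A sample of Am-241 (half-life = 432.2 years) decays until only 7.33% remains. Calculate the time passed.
t = t½ × log₂(N₀/N) = 1629 years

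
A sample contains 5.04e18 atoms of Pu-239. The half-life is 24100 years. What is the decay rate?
A = λN = 1.45e14 decays/year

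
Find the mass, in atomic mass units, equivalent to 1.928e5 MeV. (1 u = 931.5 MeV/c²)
m = E/c² = 207 u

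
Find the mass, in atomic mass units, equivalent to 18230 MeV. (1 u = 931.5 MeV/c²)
m = E/c² = 19.57 u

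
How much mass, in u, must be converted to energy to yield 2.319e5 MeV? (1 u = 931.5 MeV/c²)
m = E/c² = 249 u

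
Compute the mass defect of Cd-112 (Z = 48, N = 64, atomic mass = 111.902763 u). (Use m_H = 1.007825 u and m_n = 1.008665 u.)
Δm = Z·m_H + N·m_n − M = 1.027 u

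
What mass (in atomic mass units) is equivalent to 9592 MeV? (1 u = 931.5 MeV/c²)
m = E/c² = 10.3 u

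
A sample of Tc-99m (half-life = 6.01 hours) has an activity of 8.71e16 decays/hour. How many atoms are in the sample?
N = A/λ = 7.552e17 atoms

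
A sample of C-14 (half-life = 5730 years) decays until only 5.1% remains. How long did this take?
t = t½ × log₂(N₀/N) = 24600 years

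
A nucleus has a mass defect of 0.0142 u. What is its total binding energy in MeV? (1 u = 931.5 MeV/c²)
B.E. = Δm × 931.5 = 13.23 MeV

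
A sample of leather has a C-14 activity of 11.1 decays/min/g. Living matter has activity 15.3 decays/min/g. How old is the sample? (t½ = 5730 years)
Age = t½ × log₂(A₀/A) = 2653 years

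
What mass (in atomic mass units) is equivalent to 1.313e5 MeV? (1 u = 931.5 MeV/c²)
m = E/c² = 141 u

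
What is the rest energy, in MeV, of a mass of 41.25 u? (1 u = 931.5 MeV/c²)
E = mc² = 38420 MeV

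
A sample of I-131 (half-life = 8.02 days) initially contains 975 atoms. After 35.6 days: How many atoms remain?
N = N₀(1/2)^(t/t½) = 44.95 atoms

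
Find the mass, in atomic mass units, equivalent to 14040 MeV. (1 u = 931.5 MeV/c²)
m = E/c² = 15.07 u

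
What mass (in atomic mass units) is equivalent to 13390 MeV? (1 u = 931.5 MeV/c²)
m = E/c² = 14.37 u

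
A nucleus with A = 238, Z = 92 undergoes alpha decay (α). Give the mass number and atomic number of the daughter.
Daughter: A = 234, Z = 90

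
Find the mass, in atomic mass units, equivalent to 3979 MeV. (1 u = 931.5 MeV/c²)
m = E/c² = 4.272 u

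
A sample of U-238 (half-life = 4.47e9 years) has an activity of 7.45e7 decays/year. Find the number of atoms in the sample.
N = A/λ = 4.804e17 atoms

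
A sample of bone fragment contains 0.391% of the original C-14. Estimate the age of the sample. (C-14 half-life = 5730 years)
Age = t½ × log₂(1/ratio) = 45830 years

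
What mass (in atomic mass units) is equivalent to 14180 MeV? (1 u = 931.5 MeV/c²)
m = E/c² = 15.22 u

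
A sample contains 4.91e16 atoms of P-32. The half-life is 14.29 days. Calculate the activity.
A = λN = 2.382e15 decays/day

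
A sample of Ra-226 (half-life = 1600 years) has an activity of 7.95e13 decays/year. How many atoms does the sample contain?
N = A/λ = 1.835e17 atoms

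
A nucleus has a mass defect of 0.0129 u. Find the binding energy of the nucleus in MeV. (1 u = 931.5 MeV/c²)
B.E. = Δm × 931.5 = 12.02 MeV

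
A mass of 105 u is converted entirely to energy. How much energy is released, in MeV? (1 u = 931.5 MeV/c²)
E = mc² = 97810 MeV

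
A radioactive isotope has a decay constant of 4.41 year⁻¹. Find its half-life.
t½ = ln(2)/λ = 0.1572 years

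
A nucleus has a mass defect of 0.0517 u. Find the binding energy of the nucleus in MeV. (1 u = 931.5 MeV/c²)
B.E. = Δm × 931.5 = 48.16 MeV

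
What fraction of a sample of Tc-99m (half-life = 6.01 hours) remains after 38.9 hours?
N/N₀ = (1/2)^(t/t½) = 0.01126 = 1.13%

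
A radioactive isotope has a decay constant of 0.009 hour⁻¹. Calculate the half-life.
t½ = ln(2)/λ = 77.02 hours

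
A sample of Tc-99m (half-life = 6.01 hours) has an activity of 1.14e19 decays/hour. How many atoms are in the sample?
N = A/λ = 9.884e19 atoms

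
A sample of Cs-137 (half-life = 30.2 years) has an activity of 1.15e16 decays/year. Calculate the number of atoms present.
N = A/λ = 5.01e17 atoms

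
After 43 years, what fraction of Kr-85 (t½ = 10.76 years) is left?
N/N₀ = (1/2)^(t/t½) = 0.06266 = 6.27%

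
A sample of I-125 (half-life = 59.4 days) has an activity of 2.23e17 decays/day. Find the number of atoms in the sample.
N = A/λ = 1.911e19 atoms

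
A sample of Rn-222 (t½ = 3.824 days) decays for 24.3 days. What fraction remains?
N/N₀ = (1/2)^(t/t½) = 0.01222 = 1.22%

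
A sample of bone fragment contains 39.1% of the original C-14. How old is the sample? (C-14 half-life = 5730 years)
Age = t½ × log₂(1/ratio) = 7763 years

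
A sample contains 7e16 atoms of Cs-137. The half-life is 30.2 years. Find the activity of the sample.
A = λN = 1.607e15 decays/year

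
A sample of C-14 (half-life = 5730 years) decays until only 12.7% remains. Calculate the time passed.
t = t½ × log₂(N₀/N) = 17060 years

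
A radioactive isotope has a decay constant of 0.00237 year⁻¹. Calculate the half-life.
t½ = ln(2)/λ = 292.5 years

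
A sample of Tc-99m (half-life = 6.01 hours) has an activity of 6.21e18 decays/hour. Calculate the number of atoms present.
N = A/λ = 5.384e19 atoms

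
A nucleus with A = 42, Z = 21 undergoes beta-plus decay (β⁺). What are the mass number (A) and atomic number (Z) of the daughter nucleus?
Daughter: A = 42, Z = 20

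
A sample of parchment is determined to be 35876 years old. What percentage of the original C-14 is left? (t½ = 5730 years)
N/N₀ = (1/2)^(t/t½) = 0.01304 = 1.3%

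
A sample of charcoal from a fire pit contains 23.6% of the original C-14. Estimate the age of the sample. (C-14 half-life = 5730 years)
Age = t½ × log₂(1/ratio) = 11940 years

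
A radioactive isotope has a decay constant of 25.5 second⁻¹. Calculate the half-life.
t½ = ln(2)/λ = 0.02718 seconds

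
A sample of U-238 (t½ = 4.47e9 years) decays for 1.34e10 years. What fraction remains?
N/N₀ = (1/2)^(t/t½) = 0.1252 = 12.5%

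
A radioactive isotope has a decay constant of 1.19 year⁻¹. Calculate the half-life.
t½ = ln(2)/λ = 0.5825 years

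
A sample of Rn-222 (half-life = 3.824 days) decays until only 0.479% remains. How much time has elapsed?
t = t½ × log₂(N₀/N) = 29.47 days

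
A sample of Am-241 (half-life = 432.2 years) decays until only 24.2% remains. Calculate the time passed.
t = t½ × log₂(N₀/N) = 884.7 years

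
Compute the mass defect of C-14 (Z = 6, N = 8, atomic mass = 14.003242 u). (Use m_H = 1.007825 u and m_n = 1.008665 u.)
Δm = Z·m_H + N·m_n − M = 0.113 u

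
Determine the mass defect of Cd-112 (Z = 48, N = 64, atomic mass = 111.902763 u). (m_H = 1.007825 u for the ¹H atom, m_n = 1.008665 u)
Δm = Z·m_H + N·m_n − M = 1.027 u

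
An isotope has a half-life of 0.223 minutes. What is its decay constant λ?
λ = ln(2)/t½ = 3.108 minute⁻¹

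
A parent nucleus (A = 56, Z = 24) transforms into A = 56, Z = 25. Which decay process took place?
ΔA = 0, ΔZ = +1 ⇒ beta-minus decay (β⁻)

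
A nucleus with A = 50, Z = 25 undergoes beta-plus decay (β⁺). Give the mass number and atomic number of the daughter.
Daughter: A = 50, Z = 24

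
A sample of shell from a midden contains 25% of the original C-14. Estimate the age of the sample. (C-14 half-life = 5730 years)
Age = t½ × log₂(1/ratio) = 11460 years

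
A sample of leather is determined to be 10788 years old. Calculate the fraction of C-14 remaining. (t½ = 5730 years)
N/N₀ = (1/2)^(t/t½) = 0.2712 = 27.1%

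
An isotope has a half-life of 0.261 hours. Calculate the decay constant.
λ = ln(2)/t½ = 2.656 hour⁻¹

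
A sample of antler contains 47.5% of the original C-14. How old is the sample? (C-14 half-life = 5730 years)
Age = t½ × log₂(1/ratio) = 6154 years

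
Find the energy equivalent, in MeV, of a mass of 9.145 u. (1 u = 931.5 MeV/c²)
E = mc² = 8519 MeV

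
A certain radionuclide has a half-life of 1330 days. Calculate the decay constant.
λ = ln(2)/t½ = 5.212e-4 day⁻¹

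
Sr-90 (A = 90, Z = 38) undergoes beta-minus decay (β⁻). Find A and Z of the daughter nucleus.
Daughter: A = 90, Z = 39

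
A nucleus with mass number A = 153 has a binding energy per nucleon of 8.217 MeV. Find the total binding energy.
B.E. = 8.217 × 153 = 1257 MeV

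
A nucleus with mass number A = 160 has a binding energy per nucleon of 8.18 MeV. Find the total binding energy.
B.E. = 8.18 × 160 = 1309 MeV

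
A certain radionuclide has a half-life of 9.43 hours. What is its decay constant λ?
λ = ln(2)/t½ = 0.0735 hour⁻¹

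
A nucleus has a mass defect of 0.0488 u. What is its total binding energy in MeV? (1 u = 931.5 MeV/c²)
B.E. = Δm × 931.5 = 45.46 MeV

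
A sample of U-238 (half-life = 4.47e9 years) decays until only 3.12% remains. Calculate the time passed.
t = t½ × log₂(N₀/N) = 2.236e10 years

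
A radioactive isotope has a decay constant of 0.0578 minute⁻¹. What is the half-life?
t½ = ln(2)/λ = 11.99 minutes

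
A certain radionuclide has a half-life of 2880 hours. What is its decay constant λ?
λ = ln(2)/t½ = 2.407e-4 hour⁻¹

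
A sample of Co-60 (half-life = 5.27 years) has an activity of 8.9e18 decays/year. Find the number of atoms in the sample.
N = A/λ = 6.767e19 atoms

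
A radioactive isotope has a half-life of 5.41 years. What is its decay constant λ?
λ = ln(2)/t½ = 0.1281 year⁻¹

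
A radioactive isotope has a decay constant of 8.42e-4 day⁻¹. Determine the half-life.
t½ = ln(2)/λ = 823.2 days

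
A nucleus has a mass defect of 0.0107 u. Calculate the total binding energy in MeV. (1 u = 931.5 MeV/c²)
B.E. = Δm × 931.5 = 9.967 MeV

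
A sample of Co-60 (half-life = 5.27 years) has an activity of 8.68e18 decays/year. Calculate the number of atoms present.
N = A/λ = 6.599e19 atoms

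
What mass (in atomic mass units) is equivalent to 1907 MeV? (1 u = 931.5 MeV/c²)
m = E/c² = 2.047 u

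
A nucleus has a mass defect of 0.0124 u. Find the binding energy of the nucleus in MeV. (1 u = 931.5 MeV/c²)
B.E. = Δm × 931.5 = 11.55 MeV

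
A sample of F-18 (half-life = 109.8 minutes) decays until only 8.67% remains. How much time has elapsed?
t = t½ × log₂(N₀/N) = 387.4 minutes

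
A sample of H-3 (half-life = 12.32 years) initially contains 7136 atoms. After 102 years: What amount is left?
N = N₀(1/2)^(t/t½) = 22.97 atoms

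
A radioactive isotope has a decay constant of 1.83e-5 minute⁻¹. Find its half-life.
t½ = ln(2)/λ = 37880 minutes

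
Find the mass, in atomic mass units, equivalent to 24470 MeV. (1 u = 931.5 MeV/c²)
m = E/c² = 26.27 u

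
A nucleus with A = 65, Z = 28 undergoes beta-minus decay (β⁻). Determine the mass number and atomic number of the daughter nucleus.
Daughter: A = 65, Z = 29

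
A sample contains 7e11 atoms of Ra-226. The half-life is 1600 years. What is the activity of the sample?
A = λN = 3.033e8 decays/year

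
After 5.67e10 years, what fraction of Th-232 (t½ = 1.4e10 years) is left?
N/N₀ = (1/2)^(t/t½) = 0.06037 = 6.04%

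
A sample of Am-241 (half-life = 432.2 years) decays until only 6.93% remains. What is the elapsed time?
t = t½ × log₂(N₀/N) = 1664 years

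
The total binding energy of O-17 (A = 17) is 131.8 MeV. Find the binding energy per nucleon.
B.E./A = 131.8/17 = 7.753 MeV/nucleon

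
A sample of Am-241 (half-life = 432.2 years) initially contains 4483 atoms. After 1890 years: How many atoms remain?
N = N₀(1/2)^(t/t½) = 216.4 atoms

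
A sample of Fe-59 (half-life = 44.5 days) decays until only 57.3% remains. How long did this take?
t = t½ × log₂(N₀/N) = 35.75 days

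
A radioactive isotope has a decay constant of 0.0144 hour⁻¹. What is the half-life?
t½ = ln(2)/λ = 48.14 hours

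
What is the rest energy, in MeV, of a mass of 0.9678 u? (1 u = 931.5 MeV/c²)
E = mc² = 901.5 MeV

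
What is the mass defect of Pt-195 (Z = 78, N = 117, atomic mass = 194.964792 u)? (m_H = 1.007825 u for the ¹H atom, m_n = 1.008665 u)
Δm = Z·m_H + N·m_n − M = 1.659 u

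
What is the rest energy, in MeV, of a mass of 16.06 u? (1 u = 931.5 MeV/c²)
E = mc² = 14960 MeV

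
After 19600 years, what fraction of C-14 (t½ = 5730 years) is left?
N/N₀ = (1/2)^(t/t½) = 0.09339 = 9.34%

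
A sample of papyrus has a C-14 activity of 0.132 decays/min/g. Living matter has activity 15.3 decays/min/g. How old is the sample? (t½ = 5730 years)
Age = t½ × log₂(A₀/A) = 39290 years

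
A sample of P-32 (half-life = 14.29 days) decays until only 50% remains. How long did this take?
t = t½ × log₂(N₀/N) = 14.29 days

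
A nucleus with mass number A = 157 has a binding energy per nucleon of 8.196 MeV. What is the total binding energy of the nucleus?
B.E. = 8.196 × 157 = 1287 MeV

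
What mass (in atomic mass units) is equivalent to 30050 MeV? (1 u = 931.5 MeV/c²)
m = E/c² = 32.26 u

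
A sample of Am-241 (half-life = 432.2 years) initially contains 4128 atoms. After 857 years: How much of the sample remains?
N = N₀(1/2)^(t/t½) = 1044 atoms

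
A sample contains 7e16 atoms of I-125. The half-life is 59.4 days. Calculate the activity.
A = λN = 8.168e14 decays/day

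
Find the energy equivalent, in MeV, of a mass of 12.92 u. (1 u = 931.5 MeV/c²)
E = mc² = 12030 MeV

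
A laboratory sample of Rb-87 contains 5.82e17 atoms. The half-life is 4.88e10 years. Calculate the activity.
A = λN = 8.267e6 decays/year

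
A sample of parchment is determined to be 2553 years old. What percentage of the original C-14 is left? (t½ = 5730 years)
N/N₀ = (1/2)^(t/t½) = 0.7343 = 73.4%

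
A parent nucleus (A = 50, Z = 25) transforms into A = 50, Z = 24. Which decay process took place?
ΔA = 0, ΔZ = -1 ⇒ beta-plus decay (β⁺) or electron capture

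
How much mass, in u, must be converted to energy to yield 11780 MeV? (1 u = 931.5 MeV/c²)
m = E/c² = 12.65 u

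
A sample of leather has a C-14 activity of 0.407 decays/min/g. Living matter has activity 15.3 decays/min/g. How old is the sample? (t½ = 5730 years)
Age = t½ × log₂(A₀/A) = 29980 years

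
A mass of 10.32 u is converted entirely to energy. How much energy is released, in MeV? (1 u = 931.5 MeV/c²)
E = mc² = 9613 MeV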